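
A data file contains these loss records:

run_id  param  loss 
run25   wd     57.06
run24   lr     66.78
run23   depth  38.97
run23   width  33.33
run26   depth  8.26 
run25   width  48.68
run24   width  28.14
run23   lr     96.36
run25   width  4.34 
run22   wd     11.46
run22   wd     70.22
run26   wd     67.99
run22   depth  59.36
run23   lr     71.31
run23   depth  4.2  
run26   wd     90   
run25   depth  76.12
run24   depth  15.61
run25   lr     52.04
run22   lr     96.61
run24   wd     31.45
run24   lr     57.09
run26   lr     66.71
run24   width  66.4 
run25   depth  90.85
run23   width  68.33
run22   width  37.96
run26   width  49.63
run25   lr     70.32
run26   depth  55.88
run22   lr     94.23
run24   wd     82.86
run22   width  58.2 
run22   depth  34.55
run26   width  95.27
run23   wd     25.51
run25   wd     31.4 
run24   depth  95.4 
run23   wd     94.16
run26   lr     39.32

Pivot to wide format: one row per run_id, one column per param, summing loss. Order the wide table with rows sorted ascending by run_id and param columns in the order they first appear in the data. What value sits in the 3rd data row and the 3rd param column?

111.01

With rows sorted ascending by run_id, row 3 is run_id=run24. param columns in first-appearance order: wd, lr, depth, width; column 3 is depth.
Long rows with run_id=run24, param=depth: 15.61 + 95.4 = 111.01.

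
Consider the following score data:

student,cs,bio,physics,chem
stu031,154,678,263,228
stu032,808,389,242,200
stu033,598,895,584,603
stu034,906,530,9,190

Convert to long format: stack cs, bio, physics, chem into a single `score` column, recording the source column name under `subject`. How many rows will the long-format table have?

16

4 student values × 4 melted columns = 16 rows.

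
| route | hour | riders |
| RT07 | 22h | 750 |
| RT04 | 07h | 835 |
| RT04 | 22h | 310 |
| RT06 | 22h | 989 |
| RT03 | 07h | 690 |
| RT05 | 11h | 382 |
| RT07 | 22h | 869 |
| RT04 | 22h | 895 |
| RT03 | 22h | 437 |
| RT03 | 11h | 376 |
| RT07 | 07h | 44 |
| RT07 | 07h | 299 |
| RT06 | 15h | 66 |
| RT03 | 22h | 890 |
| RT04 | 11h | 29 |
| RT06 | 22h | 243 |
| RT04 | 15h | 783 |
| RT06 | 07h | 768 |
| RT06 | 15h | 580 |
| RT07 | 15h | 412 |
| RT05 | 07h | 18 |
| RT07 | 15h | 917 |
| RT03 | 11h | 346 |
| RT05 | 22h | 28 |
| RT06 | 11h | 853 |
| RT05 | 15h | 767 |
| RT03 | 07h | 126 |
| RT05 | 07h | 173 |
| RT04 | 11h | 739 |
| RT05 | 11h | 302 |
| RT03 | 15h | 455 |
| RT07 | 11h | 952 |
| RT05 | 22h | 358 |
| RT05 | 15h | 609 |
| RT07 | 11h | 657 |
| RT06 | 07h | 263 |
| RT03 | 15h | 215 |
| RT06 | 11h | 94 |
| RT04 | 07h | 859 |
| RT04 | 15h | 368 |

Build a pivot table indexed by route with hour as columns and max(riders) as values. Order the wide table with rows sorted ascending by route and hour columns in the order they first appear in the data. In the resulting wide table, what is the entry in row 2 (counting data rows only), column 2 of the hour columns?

With rows sorted ascending by route, row 2 is route=RT04. hour columns in first-appearance order: 22h, 07h, 11h, 15h; column 2 is 07h.
Long rows with route=RT04, hour=07h: max(835, 859) = 859.

859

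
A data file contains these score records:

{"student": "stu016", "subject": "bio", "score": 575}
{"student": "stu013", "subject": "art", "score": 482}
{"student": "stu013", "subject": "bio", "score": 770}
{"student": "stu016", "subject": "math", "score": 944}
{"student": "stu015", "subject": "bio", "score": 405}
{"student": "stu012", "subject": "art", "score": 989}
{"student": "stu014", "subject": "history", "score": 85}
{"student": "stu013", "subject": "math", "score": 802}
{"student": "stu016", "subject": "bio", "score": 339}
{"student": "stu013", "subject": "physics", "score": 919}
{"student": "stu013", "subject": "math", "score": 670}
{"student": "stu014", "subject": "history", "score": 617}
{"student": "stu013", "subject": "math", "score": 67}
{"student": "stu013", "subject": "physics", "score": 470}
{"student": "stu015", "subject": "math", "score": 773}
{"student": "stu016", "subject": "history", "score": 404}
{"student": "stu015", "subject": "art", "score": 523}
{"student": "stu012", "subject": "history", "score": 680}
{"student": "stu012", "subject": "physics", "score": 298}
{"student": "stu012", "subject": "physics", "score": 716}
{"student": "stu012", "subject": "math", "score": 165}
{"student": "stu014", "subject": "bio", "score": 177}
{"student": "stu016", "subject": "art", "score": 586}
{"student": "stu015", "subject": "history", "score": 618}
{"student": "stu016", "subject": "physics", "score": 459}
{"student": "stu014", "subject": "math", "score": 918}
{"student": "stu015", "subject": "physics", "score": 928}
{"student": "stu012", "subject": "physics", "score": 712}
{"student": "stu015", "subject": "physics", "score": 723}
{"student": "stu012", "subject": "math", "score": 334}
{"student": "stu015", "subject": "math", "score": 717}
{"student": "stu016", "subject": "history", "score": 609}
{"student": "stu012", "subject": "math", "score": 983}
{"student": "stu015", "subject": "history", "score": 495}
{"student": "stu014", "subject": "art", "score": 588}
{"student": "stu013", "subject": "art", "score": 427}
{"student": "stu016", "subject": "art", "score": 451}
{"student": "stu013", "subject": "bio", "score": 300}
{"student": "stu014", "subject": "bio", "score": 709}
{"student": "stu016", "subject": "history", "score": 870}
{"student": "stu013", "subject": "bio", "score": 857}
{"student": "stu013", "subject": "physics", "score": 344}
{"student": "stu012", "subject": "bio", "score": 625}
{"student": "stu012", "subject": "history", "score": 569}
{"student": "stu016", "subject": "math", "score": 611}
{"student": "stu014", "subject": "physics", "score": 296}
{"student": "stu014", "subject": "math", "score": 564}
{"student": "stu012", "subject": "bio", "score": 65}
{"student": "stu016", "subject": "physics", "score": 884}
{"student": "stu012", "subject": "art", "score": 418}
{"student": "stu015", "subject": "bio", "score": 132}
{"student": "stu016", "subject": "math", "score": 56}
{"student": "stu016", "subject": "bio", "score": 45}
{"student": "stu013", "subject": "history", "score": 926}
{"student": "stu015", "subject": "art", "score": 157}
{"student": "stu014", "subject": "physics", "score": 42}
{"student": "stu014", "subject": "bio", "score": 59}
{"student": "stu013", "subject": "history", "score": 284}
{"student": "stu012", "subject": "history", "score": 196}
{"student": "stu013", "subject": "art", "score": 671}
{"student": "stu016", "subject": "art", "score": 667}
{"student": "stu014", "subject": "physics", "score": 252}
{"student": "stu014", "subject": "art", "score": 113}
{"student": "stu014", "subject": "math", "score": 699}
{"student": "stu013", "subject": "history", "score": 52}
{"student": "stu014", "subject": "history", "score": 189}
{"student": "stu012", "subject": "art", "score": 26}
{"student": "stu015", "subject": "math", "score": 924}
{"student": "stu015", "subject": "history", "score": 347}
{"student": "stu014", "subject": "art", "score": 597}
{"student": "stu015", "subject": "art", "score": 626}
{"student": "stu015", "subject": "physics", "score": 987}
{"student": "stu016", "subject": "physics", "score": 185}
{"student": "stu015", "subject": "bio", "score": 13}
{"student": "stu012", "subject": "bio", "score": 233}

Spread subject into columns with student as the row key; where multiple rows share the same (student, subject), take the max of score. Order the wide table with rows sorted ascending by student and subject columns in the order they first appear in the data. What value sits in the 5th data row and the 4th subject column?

870

With rows sorted ascending by student, row 5 is student=stu016. subject columns in first-appearance order: bio, art, math, history, physics; column 4 is history.
Long rows with student=stu016, subject=history: max(404, 609, 870) = 870.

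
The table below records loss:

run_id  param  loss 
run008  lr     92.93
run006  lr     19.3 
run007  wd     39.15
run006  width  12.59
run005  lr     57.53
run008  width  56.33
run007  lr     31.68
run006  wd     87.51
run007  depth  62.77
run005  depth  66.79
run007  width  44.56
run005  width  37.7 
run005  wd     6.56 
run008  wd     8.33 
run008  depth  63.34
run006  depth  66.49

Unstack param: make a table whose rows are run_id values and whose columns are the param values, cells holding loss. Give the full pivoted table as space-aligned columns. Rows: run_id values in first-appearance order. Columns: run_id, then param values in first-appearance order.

Columns: run_id plus the 4 distinct param values (lr, wd, width, depth).
For example, row run008 column lr takes loss=92.93 from the long row (run008, lr).

run_id  lr     wd     width  depth
run008  92.93  8.33   56.33  63.34
run006  19.3   87.51  12.59  66.49
run007  31.68  39.15  44.56  62.77
run005  57.53  6.56   37.7   66.79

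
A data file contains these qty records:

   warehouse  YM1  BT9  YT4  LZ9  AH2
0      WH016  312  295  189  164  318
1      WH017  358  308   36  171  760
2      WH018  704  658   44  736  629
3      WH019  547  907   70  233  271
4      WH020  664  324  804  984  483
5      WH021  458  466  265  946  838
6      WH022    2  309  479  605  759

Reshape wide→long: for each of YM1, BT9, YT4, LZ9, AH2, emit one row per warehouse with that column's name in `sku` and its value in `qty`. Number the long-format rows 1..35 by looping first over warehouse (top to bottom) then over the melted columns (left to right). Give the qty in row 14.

35 rows total (7 × 5). Row 14: index ⌊(14-1)/5⌋ = 2 into warehouse → WH018; (14-1) mod 5 = 3 into the melted columns → LZ9.
So row 14 is (WH018, LZ9, 736); qty = 736.

736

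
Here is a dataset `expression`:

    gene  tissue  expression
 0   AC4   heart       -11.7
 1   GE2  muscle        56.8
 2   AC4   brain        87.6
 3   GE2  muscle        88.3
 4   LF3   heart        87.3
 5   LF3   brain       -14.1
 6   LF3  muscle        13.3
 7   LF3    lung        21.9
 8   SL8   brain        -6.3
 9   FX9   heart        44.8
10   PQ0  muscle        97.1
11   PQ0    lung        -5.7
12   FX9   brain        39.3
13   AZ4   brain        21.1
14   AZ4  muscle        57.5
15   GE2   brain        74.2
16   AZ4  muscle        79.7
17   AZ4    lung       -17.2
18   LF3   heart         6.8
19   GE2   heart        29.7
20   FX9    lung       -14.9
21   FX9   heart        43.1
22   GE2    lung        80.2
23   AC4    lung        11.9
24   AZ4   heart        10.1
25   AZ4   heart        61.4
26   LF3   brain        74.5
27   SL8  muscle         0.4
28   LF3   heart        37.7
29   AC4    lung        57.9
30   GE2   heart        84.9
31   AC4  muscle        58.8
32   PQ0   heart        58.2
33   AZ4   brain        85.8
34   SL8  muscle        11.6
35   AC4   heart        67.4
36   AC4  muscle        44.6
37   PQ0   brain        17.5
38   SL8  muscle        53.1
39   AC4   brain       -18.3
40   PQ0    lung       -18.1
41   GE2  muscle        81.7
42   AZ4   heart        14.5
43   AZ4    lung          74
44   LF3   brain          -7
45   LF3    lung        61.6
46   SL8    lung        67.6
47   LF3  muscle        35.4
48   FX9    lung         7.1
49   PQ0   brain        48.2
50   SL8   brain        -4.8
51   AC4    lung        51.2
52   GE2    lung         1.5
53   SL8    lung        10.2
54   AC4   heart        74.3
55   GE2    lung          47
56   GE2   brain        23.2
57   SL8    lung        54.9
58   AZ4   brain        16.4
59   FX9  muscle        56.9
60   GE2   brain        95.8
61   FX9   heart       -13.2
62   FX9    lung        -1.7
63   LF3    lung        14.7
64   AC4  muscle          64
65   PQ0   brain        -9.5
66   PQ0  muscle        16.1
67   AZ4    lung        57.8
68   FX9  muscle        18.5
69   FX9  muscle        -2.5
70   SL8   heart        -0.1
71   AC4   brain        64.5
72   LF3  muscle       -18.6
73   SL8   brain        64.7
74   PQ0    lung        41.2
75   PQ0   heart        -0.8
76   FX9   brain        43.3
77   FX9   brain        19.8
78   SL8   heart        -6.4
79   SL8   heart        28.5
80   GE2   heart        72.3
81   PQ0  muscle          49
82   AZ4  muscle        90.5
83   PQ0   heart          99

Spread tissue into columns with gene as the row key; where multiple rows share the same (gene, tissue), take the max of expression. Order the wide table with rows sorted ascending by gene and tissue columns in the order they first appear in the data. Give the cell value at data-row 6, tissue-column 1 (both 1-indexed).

With rows sorted ascending by gene, row 6 is gene=PQ0. tissue columns in first-appearance order: heart, muscle, brain, lung; column 1 is heart.
Long rows with gene=PQ0, tissue=heart: max(58.2, -0.8, 99) = 99.

99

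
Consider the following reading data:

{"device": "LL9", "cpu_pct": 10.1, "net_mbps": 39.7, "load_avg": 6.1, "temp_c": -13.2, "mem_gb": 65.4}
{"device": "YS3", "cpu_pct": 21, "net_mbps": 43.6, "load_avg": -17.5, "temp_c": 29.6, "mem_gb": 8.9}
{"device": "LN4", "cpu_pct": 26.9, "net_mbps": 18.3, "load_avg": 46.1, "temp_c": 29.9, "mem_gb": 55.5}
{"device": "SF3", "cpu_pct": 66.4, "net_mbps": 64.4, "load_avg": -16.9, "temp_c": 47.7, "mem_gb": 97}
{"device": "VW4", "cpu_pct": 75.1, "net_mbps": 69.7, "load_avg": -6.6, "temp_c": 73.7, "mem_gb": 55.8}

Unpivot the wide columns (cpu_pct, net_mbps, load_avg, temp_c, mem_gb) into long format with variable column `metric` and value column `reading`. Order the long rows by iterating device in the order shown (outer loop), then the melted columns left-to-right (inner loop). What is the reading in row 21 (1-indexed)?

75.1

25 rows total (5 × 5). Row 21: index ⌊(21-1)/5⌋ = 4 into device → VW4; (21-1) mod 5 = 0 into the melted columns → cpu_pct.
So row 21 is (VW4, cpu_pct, 75.1); reading = 75.1.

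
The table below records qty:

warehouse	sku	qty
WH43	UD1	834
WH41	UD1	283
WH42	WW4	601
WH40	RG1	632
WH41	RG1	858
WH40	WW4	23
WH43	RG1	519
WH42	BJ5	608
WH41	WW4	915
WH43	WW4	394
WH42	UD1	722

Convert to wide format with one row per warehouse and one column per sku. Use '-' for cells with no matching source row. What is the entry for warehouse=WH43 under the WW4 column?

The long row with warehouse=WH43, sku=WW4 has qty=394.

394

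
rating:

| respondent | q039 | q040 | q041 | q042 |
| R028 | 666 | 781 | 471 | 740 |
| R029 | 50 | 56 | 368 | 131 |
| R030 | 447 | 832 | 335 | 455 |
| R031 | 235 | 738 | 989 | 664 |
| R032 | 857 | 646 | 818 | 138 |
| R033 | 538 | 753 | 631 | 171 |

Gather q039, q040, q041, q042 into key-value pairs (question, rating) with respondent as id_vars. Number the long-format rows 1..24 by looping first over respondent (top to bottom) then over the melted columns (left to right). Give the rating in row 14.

738

24 rows total (6 × 4). Row 14: index ⌊(14-1)/4⌋ = 3 into respondent → R031; (14-1) mod 4 = 1 into the melted columns → q040.
So row 14 is (R031, q040, 738); rating = 738.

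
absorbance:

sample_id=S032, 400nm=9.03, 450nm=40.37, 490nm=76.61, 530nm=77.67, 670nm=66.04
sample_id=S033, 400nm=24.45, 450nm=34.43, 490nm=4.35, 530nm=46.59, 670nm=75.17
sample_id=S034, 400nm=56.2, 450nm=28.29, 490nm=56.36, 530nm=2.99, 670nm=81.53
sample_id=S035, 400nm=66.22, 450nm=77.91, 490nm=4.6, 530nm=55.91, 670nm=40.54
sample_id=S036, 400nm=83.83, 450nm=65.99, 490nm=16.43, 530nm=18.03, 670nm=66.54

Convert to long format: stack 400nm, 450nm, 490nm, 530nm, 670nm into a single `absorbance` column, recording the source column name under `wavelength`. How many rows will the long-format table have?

5 sample_id values × 5 melted columns = 25 rows.

25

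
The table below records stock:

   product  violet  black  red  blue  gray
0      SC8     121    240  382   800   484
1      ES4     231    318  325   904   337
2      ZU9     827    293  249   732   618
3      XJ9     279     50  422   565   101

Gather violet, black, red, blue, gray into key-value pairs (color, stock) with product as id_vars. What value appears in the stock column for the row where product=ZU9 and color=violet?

827

Unpivoting turns each (product, wide-column) pair into one long row.
The wide cell at row ZU9, column violet holds 827, so the long row (ZU9, violet) has stock=827.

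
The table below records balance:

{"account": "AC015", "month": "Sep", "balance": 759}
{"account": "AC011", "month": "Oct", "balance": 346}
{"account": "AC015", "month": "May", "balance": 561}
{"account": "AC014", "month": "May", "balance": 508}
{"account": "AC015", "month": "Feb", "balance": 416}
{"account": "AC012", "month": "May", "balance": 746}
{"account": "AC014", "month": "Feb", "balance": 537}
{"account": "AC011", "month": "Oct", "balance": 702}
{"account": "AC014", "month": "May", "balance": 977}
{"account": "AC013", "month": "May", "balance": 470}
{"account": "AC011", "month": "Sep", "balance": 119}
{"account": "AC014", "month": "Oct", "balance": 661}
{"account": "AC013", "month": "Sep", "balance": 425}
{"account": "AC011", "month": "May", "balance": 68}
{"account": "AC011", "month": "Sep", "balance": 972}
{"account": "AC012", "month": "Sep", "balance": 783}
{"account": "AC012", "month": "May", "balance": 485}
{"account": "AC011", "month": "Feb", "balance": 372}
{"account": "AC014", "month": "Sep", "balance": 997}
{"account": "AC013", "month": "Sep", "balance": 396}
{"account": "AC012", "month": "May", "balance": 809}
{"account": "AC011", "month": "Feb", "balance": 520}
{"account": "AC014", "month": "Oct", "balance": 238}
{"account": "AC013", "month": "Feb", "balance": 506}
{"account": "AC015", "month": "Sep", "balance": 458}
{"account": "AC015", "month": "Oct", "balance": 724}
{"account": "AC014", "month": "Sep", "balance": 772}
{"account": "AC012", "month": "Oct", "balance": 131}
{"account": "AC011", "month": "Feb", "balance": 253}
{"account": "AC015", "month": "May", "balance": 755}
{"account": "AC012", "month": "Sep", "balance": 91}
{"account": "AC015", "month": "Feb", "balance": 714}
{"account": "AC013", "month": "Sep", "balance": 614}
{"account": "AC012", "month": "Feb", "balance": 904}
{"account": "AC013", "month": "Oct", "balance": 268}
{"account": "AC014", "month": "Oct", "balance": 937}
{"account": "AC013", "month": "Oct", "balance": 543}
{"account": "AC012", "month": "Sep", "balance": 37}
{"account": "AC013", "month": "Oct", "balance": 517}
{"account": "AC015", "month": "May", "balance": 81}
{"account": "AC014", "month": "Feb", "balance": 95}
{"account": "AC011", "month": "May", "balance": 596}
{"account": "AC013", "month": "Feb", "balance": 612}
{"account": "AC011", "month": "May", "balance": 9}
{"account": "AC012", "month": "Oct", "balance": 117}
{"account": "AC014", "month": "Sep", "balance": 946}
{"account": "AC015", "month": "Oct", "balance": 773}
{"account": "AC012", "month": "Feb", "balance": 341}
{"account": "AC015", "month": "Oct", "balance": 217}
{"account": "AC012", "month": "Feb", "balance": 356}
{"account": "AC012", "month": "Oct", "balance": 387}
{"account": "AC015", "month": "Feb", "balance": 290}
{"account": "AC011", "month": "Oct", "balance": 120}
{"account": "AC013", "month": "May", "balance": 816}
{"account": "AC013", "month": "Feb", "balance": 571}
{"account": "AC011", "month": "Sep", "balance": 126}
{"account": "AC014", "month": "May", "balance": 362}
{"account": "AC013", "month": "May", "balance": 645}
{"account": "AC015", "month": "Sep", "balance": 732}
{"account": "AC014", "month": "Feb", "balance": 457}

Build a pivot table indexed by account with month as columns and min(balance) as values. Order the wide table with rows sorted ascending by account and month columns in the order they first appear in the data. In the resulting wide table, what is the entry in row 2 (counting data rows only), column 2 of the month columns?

117

With rows sorted ascending by account, row 2 is account=AC012. month columns in first-appearance order: Sep, Oct, May, Feb; column 2 is Oct.
Long rows with account=AC012, month=Oct: min(131, 117, 387) = 117.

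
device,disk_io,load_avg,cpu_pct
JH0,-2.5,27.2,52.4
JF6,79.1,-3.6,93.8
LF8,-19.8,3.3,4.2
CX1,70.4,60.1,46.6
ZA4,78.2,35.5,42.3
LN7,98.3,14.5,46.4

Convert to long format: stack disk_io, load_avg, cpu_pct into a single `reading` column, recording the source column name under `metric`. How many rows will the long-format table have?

6 device values × 3 melted columns = 18 rows.

18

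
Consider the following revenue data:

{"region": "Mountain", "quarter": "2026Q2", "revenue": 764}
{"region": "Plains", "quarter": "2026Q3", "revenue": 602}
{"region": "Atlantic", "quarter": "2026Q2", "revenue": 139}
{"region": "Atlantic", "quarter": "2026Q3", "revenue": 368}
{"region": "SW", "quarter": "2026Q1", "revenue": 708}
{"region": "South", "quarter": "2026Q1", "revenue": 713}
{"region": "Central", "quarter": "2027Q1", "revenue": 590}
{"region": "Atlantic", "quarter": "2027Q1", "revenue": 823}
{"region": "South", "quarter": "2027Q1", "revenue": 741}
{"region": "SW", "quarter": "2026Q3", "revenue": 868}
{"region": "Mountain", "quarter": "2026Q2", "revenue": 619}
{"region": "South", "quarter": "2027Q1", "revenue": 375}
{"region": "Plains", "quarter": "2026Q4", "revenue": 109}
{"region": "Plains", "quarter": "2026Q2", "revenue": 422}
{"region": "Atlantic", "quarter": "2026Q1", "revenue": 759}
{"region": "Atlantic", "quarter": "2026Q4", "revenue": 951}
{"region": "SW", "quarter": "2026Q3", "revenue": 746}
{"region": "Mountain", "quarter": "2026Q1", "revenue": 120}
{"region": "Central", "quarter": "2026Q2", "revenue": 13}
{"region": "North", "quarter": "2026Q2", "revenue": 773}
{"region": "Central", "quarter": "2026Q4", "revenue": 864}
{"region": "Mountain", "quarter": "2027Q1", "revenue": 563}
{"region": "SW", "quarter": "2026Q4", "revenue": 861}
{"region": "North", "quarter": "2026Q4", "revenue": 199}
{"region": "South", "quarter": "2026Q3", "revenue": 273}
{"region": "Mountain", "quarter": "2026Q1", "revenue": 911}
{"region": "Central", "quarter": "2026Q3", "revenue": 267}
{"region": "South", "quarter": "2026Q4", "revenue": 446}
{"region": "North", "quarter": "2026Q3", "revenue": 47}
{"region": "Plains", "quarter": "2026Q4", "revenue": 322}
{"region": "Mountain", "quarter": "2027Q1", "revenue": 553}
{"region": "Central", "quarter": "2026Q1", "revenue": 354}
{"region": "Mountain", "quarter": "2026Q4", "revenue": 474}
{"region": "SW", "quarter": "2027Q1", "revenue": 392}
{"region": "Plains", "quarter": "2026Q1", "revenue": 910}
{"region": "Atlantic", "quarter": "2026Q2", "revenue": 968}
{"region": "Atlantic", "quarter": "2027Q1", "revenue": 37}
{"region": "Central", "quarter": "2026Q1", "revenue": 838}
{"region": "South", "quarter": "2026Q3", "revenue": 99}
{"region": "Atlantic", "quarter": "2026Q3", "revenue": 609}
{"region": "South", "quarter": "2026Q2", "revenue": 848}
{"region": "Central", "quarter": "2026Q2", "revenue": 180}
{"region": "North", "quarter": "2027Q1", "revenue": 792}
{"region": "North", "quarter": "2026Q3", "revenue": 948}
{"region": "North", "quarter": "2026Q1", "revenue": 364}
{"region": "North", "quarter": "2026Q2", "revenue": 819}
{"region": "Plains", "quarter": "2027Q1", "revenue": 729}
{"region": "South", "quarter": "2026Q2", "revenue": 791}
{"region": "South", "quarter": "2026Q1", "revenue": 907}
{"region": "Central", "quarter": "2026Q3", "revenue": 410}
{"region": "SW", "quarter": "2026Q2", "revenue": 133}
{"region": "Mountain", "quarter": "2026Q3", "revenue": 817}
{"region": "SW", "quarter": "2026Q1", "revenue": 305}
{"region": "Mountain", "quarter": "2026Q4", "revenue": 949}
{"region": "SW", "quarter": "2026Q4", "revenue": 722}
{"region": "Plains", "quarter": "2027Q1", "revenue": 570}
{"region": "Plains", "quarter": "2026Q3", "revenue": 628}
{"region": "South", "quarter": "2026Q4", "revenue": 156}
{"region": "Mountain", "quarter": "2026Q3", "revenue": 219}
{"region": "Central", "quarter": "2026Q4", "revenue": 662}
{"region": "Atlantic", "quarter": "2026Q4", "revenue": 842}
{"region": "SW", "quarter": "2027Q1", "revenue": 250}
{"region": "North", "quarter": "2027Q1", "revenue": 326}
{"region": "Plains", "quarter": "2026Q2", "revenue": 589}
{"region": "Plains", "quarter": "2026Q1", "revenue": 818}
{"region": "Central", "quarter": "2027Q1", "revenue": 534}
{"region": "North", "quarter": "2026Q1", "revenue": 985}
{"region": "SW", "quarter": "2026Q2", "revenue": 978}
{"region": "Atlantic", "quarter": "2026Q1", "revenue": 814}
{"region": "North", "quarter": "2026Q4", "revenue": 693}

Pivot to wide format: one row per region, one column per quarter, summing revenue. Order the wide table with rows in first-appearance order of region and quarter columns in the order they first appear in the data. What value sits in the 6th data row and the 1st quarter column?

193

With rows in first-appearance order of region, row 6 is region=Central. quarter columns in first-appearance order: 2026Q2, 2026Q3, 2026Q1, 2027Q1, 2026Q4; column 1 is 2026Q2.
Long rows with region=Central, quarter=2026Q2: 13 + 180 = 193.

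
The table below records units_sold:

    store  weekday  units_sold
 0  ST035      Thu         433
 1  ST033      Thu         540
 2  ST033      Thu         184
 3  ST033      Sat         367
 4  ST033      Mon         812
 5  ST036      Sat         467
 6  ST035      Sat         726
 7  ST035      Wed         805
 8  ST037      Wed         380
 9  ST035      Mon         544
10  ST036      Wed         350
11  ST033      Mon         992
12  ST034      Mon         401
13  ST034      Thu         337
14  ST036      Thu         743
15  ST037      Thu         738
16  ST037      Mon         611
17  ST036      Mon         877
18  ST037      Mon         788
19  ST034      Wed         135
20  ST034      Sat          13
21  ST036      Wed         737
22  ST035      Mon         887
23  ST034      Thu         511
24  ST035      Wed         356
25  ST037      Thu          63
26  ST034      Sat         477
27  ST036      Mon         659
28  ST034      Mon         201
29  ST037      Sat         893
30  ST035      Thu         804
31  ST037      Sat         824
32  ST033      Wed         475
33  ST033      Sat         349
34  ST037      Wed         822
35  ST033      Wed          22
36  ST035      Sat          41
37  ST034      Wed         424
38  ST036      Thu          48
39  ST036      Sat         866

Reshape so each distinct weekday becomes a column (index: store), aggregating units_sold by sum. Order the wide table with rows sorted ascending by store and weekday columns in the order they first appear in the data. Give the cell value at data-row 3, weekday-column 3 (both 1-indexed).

With rows sorted ascending by store, row 3 is store=ST035. weekday columns in first-appearance order: Thu, Sat, Mon, Wed; column 3 is Mon.
Long rows with store=ST035, weekday=Mon: 544 + 887 = 1431.

1431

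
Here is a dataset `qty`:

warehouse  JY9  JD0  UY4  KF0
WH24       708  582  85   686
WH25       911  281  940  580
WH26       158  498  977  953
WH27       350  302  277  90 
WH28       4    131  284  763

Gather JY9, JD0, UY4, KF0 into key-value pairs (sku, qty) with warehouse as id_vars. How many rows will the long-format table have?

5 warehouse values × 4 melted columns = 20 rows.

20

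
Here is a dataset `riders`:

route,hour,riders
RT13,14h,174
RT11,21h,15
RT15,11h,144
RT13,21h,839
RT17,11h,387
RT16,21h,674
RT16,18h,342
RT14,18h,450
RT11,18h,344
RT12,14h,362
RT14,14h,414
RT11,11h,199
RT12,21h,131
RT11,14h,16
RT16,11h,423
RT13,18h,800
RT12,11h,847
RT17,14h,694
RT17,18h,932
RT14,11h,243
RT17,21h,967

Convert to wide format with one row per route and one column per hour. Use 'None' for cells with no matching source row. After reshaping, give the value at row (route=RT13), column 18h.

800

The long row with route=RT13, hour=18h has riders=800.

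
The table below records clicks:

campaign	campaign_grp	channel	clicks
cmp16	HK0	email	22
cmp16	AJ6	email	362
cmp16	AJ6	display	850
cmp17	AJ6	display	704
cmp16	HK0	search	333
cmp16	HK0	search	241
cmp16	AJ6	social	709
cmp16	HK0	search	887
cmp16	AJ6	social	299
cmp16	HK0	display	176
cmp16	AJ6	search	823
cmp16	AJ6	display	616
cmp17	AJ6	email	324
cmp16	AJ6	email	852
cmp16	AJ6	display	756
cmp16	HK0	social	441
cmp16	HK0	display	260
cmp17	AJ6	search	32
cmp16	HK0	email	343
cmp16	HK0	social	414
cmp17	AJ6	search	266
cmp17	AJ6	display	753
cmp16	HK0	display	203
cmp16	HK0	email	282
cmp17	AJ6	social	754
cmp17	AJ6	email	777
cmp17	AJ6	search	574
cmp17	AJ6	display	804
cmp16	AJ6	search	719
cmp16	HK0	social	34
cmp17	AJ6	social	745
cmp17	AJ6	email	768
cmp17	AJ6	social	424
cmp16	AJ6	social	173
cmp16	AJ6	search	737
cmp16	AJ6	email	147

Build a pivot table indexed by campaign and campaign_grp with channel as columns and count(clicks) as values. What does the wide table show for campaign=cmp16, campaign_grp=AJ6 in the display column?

3

Rows with campaign=cmp16, campaign_grp=AJ6 and channel=display: clicks values are 850, 616, 756.
3 rows match — count = 3.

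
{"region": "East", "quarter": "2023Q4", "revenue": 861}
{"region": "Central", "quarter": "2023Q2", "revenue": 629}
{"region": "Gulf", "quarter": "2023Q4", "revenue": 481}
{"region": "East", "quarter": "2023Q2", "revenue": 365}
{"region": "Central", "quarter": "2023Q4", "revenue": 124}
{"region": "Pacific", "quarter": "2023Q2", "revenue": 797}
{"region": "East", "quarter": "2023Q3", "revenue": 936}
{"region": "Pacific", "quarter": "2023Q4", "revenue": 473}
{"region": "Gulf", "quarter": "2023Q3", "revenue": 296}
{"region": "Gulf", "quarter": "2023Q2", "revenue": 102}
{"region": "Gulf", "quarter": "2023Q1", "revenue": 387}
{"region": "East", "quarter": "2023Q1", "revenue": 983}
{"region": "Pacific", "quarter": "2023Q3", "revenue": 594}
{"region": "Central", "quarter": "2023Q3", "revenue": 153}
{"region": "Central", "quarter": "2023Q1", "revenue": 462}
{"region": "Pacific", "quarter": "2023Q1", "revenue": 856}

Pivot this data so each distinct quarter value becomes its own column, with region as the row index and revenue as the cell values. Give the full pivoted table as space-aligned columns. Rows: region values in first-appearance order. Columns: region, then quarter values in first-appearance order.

region   2023Q4  2023Q2  2023Q3  2023Q1
East     861     365     936     983   
Central  124     629     153     462   
Gulf     481     102     296     387   
Pacific  473     797     594     856   

Columns: region plus the 4 distinct quarter values (2023Q4, 2023Q2, 2023Q3, 2023Q1).
For example, row East column 2023Q4 takes revenue=861 from the long row (East, 2023Q4).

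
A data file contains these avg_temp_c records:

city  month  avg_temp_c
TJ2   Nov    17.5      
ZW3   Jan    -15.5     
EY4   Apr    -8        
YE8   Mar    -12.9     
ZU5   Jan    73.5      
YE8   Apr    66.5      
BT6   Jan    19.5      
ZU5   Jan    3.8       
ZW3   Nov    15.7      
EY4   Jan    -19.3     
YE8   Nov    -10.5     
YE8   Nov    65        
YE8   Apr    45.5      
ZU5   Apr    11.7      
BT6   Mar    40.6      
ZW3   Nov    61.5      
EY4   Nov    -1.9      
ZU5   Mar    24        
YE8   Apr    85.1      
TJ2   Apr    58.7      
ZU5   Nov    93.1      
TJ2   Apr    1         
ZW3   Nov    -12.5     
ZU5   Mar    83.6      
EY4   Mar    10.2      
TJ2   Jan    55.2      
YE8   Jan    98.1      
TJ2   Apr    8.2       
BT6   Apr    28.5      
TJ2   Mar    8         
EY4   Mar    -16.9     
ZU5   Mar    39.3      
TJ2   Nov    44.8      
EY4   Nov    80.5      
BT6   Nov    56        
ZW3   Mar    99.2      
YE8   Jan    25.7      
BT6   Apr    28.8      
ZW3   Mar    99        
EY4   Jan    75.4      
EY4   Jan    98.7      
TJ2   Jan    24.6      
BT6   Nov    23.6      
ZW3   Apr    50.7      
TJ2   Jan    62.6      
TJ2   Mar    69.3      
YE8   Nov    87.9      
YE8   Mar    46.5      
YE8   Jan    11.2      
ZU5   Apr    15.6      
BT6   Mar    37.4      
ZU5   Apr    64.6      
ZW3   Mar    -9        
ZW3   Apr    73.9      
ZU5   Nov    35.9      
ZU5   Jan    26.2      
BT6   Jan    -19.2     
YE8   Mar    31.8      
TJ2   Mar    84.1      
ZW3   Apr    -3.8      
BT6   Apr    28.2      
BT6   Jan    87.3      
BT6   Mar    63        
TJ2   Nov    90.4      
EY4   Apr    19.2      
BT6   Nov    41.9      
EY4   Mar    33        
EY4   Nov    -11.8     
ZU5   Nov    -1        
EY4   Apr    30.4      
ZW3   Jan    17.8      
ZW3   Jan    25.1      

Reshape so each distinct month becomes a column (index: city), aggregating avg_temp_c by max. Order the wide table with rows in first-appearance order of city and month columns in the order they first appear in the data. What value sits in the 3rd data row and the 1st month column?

With rows in first-appearance order of city, row 3 is city=EY4. month columns in first-appearance order: Nov, Jan, Apr, Mar; column 1 is Nov.
Long rows with city=EY4, month=Nov: max(-1.9, 80.5, -11.8) = 80.5.

80.5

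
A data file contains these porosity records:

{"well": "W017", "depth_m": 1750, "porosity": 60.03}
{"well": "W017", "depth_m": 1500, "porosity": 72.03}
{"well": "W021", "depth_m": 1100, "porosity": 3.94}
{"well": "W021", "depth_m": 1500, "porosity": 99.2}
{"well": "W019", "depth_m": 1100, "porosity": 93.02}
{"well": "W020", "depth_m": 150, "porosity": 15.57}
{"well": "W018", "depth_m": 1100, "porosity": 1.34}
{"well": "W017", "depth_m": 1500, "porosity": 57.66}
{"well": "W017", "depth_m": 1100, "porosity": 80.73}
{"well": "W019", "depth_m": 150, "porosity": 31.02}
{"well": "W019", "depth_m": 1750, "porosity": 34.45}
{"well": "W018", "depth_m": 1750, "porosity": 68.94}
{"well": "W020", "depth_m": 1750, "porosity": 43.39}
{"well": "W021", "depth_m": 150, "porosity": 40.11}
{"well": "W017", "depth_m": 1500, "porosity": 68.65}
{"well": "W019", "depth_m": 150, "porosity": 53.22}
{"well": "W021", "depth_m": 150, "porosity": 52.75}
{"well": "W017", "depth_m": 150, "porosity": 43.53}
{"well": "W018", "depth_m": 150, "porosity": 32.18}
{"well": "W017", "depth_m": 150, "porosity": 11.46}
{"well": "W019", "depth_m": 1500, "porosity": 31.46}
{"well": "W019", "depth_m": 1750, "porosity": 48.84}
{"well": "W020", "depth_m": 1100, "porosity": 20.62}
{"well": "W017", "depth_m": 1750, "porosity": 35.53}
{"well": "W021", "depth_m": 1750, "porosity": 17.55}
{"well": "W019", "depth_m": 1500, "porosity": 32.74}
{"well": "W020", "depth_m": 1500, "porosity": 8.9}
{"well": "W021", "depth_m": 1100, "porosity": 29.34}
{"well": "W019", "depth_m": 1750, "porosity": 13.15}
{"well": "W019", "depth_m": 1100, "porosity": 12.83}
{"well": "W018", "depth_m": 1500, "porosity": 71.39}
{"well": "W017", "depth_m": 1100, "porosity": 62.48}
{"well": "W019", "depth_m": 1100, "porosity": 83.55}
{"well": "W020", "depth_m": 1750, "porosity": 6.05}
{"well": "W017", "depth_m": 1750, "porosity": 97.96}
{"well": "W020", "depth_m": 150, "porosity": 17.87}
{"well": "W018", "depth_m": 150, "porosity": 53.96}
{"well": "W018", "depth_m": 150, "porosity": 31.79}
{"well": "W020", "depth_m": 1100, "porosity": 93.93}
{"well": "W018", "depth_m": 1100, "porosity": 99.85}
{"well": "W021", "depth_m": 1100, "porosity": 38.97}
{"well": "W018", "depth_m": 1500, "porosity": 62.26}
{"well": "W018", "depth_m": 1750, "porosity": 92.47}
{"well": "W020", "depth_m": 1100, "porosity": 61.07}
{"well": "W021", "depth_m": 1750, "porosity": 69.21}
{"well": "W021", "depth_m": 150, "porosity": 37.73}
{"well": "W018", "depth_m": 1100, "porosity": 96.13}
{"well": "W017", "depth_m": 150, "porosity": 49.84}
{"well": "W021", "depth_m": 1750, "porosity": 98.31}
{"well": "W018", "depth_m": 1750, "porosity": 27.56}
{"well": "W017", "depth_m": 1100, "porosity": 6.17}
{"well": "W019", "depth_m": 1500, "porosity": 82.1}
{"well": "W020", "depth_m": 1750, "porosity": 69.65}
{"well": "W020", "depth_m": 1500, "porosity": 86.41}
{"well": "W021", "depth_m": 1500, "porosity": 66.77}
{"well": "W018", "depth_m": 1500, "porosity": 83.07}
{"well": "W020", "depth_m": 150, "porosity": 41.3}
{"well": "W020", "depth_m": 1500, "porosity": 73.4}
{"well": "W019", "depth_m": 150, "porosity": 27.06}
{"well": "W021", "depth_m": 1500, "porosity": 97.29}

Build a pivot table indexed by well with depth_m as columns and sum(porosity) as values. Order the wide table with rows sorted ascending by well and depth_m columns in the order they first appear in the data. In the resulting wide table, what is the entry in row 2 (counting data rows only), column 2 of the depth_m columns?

216.72

With rows sorted ascending by well, row 2 is well=W018. depth_m columns in first-appearance order: 1750, 1500, 1100, 150; column 2 is 1500.
Long rows with well=W018, depth_m=1500: 71.39 + 62.26 + 83.07 = 216.72.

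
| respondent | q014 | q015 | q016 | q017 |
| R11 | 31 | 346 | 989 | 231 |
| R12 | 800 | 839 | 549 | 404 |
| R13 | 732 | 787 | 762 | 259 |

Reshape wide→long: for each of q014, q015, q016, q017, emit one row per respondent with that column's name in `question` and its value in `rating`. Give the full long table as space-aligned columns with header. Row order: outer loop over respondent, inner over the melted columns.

Each (respondent, column) pair becomes one row: 3 × 4 = 12 rows.
For example, (R11, q014) → rating=31.

respondent  question  rating
R11         q014      31    
R11         q015      346   
R11         q016      989   
R11         q017      231   
R12         q014      800   
R12         q015      839   
R12         q016      549   
R12         q017      404   
R13         q014      732   
R13         q015      787   
R13         q016      762   
R13         q017      259   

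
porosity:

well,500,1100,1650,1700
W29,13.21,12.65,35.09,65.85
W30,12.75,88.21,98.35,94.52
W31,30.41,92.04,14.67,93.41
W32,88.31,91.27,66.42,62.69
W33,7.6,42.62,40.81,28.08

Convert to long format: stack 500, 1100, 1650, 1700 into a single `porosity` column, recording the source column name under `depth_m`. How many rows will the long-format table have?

5 well values × 4 melted columns = 20 rows.

20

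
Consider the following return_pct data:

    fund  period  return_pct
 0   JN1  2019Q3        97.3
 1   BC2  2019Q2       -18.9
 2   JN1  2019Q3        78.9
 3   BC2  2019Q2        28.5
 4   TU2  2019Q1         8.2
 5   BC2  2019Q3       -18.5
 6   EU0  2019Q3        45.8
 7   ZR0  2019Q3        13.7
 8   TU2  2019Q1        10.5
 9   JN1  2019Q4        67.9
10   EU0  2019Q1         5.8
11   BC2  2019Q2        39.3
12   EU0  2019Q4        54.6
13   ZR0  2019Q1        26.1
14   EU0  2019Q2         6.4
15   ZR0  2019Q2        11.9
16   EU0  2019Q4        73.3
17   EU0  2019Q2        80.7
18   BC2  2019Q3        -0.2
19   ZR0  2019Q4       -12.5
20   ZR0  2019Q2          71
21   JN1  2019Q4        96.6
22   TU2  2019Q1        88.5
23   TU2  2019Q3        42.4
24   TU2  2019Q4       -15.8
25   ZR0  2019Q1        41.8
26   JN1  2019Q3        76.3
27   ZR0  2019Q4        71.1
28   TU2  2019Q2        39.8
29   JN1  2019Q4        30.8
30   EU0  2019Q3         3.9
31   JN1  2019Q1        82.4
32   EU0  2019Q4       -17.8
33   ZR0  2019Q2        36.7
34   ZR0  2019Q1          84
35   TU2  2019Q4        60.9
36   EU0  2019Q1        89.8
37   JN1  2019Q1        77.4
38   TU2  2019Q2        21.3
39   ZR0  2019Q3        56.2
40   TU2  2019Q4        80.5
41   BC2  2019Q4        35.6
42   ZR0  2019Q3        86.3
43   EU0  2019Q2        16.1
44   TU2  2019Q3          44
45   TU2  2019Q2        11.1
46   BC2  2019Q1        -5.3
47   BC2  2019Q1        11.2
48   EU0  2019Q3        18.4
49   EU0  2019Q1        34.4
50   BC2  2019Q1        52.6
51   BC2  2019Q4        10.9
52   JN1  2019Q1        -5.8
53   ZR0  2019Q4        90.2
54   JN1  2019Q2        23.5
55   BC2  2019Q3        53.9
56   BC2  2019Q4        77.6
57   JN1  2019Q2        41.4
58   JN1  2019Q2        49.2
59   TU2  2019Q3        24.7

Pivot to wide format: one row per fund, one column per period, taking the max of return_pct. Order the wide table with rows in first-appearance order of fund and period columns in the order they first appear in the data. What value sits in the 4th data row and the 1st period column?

45.8

With rows in first-appearance order of fund, row 4 is fund=EU0. period columns in first-appearance order: 2019Q3, 2019Q2, 2019Q1, 2019Q4; column 1 is 2019Q3.
Long rows with fund=EU0, period=2019Q3: max(45.8, 3.9, 18.4) = 45.8.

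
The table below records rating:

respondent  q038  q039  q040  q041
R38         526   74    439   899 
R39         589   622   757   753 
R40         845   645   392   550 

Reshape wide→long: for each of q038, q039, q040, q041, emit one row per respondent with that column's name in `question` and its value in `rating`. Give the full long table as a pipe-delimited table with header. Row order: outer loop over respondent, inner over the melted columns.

| respondent | question | rating |
| R38 | q038 | 526 |
| R38 | q039 | 74 |
| R38 | q040 | 439 |
| R38 | q041 | 899 |
| R39 | q038 | 589 |
| R39 | q039 | 622 |
| R39 | q040 | 757 |
| R39 | q041 | 753 |
| R40 | q038 | 845 |
| R40 | q039 | 645 |
| R40 | q040 | 392 |
| R40 | q041 | 550 |

Each (respondent, column) pair becomes one row: 3 × 4 = 12 rows.
For example, (R38, q038) → rating=526.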